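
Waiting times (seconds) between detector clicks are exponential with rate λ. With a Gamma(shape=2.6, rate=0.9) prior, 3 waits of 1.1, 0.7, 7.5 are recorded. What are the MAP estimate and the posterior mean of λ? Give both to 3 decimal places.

MAP = 0.451, posterior mean = 0.549

Σ times = 9.3. Posterior: Gamma(shape = 2.6+3 = 5.6, rate = 0.9+9.3 = 10.2).
Mode = (α−1)/β = 4.6/10.2 = 0.451.
Mean = α/β = 5.6/10.2 = 0.549.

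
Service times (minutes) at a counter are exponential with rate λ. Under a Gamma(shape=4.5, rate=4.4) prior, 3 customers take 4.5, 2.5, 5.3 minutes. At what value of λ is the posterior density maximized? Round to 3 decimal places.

Σ times = 12.3. Posterior: Gamma(shape = 4.5+3 = 7.5, rate = 4.4+12.3 = 16.7).
Mode = (α−1)/β = 6.5/16.7 = 0.389.
Mean = α/β = 7.5/16.7 = 0.449.
This is the posterior mode — the MAP estimate.

0.389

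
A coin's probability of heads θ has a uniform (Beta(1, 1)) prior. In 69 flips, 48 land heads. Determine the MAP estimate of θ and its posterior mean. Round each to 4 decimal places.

MAP = 0.6957, posterior mean = 0.6901

Posterior: Beta(1+48, 1+21) = Beta(49, 22).
Mode = (49−1)/(49+22−2) = 48/69 = 0.6957.
Mean = 49/(49+22) = 49/71 = 0.6901.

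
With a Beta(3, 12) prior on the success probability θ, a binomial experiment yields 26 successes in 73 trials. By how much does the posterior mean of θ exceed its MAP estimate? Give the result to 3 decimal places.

Posterior: Beta(3+26, 12+47) = Beta(29, 59).
Mode = (29−1)/(29+59−2) = 28/86 = 0.326.
Mean = 29/(29+59) = 29/88 = 0.330.
Difference = 0.330 − 0.326 = 0.004.
Right-skewed posterior ⇒ mode < mean.

0.004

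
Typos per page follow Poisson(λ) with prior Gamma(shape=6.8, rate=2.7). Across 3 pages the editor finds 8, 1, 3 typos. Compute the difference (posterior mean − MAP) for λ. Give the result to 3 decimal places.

Σ counts = 12. Posterior: Gamma(shape = 6.8+12 = 18.8, rate = 2.7+3 = 5.7).
Mode = (α−1)/β = 17.8/5.7 = 3.123.
Mean = α/β = 18.8/5.7 = 3.298.
Difference = 3.298 − 3.123 = 0.175.
Right-skewed posterior ⇒ mode < mean.

0.175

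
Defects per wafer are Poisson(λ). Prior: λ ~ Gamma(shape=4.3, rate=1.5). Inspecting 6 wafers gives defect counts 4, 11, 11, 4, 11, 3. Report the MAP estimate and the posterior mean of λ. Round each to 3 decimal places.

λ_MAP = 6.307, E[λ|data] = 6.440

Σ counts = 44. Posterior: Gamma(shape = 4.3+44 = 48.3, rate = 1.5+6 = 7.5).
Mode = (α−1)/β = 47.3/7.5 = 6.307.
Mean = α/β = 48.3/7.5 = 6.440.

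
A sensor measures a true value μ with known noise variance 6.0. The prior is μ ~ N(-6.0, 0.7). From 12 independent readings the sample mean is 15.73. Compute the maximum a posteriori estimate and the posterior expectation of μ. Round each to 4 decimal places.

MAP: 6.6758. Posterior mean: 6.6758.

Posterior for μ is Normal. Precision-weighted mean: (1/0.7·-6.0 + 12/6.0·15.73) / (1/0.7 + 12/6.0) = 6.6758.
A Normal posterior is symmetric, so mode = mean.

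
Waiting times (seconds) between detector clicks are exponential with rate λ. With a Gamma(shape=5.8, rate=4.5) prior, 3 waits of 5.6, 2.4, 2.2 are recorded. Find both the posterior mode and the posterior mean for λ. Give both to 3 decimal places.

MAP: 0.531. Posterior mean: 0.599.

Σ times = 10.2. Posterior: Gamma(shape = 5.8+3 = 8.8, rate = 4.5+10.2 = 14.7).
Mode = (α−1)/β = 7.8/14.7 = 0.531.
Mean = α/β = 8.8/14.7 = 0.599.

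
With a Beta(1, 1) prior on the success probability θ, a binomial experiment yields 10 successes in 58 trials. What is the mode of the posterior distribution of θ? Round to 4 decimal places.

0.1724

Posterior: Beta(1+10, 1+48) = Beta(11, 49).
Mode = (11−1)/(11+49−2) = 10/58 = 0.1724.
Mean = 11/(11+49) = 11/60 = 0.1833.
This is the posterior mode — the MAP estimate.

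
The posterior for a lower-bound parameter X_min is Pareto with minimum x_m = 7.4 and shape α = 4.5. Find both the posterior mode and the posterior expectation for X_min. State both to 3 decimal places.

MAP = 7.400; posterior mean = 9.514

The Pareto density is strictly decreasing on [x_m, ∞), so the mode is x_m = 7.400.
Mean = α·x_m/(α−1) = 4.5·7.4/3.5 = 9.514.
The posterior is right-skewed, so the mean exceeds the mode.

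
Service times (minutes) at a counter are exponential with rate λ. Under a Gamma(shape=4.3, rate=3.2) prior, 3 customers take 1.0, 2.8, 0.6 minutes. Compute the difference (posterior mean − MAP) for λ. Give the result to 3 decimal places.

Σ times = 4.4. Posterior: Gamma(shape = 4.3+3 = 7.3, rate = 3.2+4.4 = 7.6).
Mode = (α−1)/β = 6.3/7.6 = 0.829.
Mean = α/β = 7.3/7.6 = 0.961.
Difference = 0.961 − 0.829 = 0.132.

0.132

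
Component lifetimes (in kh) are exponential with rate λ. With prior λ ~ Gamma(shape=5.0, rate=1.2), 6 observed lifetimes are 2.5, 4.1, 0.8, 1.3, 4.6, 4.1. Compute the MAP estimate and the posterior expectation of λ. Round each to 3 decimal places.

Σ times = 17.4. Posterior: Gamma(shape = 5.0+6 = 11.0, rate = 1.2+17.4 = 18.6).
Mode = (α−1)/β = 10.0/18.6 = 0.538.
Mean = α/β = 11.0/18.6 = 0.591.

MAP: 0.538. Posterior mean: 0.591.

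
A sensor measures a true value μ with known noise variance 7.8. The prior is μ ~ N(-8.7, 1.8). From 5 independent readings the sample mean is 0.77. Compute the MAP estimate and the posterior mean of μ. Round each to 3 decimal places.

MAP = -3.627, posterior mean = -3.627

Posterior for μ is Normal. Precision-weighted mean: (1/1.8·-8.7 + 5/7.8·0.77) / (1/1.8 + 5/7.8) = -3.627.
A Normal posterior is symmetric, so mode = mean.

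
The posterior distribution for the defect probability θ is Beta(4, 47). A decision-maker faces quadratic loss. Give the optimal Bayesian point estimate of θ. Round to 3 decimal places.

Mode = (4−1)/(4+47−2) = 3/49 = 0.061.
Mean = 4/(4+47) = 4/51 = 0.078.
Quadratic loss ⇒ the optimal estimator is the posterior mean.

0.078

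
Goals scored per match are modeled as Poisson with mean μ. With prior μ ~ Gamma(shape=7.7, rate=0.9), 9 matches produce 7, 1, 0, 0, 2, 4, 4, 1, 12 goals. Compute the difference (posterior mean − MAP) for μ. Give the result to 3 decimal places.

Σ counts = 31. Posterior: Gamma(shape = 7.7+31 = 38.7, rate = 0.9+9 = 9.9).
Mode = (α−1)/β = 37.7/9.9 = 3.808.
Mean = α/β = 38.7/9.9 = 3.909.
Difference = 3.909 − 3.808 = 0.101.

0.101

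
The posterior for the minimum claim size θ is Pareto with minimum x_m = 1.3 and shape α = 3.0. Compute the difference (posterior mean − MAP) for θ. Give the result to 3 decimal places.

The Pareto density is strictly decreasing on [x_m, ∞), so the mode is x_m = 1.300.
Mean = α·x_m/(α−1) = 3.0·1.3/2.0 = 1.950.
Difference = 1.950 − 1.300 = 0.650.
The mean is pulled above the mode by the posterior's right skew.

0.650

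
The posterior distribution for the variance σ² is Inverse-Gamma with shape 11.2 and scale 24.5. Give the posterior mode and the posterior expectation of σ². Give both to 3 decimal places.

posterior mode = 2.008, posterior expectation = 2.402

Mode = β/(α+1) = 24.5/12.2 = 2.008.
Mean = β/(α−1) = 24.5/10.2 = 2.402.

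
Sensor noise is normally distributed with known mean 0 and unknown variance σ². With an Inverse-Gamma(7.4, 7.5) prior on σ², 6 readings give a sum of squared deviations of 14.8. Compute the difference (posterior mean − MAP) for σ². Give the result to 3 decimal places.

0.278

Posterior: Inverse-Gamma(shape = 7.4+6/2 = 10.4, scale = 7.5+14.8/2 = 14.9).
Mode = β/(α+1) = 14.9/11.4 = 1.307.
Mean = β/(α−1) = 14.9/9.4 = 1.585.
Difference = 1.585 − 1.307 = 0.278.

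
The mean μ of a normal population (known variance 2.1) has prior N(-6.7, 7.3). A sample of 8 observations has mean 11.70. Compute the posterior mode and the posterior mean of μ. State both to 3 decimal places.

posterior mode = 11.061, posterior mean = 11.061

Posterior for μ is Normal. Precision-weighted mean: (1/7.3·-6.7 + 8/2.1·11.70) / (1/7.3 + 8/2.1) = 11.061.
A Normal posterior is symmetric, so mode = mean.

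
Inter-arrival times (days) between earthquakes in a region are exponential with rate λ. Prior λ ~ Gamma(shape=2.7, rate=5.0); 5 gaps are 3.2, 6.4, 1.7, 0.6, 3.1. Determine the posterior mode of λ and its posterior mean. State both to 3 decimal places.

MAP: 0.335. Posterior mean: 0.385.

Σ times = 15.0. Posterior: Gamma(shape = 2.7+5 = 7.7, rate = 5.0+15.0 = 20.0).
Mode = (α−1)/β = 6.7/20.0 = 0.335.
Mean = α/β = 7.7/20.0 = 0.385.
The posterior is right-skewed, so the mean exceeds the mode.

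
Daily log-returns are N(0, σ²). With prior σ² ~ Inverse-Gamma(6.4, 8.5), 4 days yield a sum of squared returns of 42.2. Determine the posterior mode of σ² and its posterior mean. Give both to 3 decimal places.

Posterior: Inverse-Gamma(shape = 6.4+4/2 = 8.4, scale = 8.5+42.2/2 = 29.6).
Mode = β/(α+1) = 29.6/9.4 = 3.149.
Mean = β/(α−1) = 29.6/7.4 = 4.000.

MAP = 3.149, posterior mean = 4.000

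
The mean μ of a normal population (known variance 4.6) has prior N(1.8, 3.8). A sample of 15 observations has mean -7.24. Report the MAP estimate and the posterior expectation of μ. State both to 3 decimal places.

Posterior for μ is Normal. Precision-weighted mean: (1/3.8·1.8 + 15/4.6·-7.24) / (1/3.8 + 15/4.6) = -6.565.
A Normal posterior is symmetric, so mode = mean.

MAP = -6.565, posterior mean = -6.565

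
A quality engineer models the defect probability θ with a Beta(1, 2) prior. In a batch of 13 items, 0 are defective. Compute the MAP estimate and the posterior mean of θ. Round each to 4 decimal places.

Posterior: Beta(1+0, 2+13) = Beta(1, 15).
Since α = 1 ≤ 1 and β > 1, the Beta density is monotone decreasing on [0,1]; the mode is at 0.
Mean = 1/(1+15) = 0.0625.

θ_MAP = 0.0000, E[θ|data] = 0.0625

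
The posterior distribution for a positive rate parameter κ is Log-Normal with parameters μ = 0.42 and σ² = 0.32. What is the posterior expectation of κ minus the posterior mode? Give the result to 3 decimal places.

0.681

Mode = exp(μ − σ²) = exp(0.10) = 1.105.
Mean = exp(μ + σ²/2) = exp(0.580) = 1.786.
Difference = 1.786 − 1.105 = 0.681.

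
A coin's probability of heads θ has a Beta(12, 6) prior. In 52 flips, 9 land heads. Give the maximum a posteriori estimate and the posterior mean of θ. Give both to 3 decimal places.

Posterior: Beta(12+9, 6+43) = Beta(21, 49).
Mode = (21−1)/(21+49−2) = 20/68 = 0.294.
Mean = 21/(21+49) = 21/70 = 0.300.
The mean is pulled above the mode by the posterior's right skew.

MAP: 0.294. Posterior mean: 0.300.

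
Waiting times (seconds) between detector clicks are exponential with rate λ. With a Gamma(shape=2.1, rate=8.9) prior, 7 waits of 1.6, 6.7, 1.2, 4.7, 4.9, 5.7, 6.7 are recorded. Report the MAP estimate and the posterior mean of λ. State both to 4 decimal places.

MAP = 0.2005; posterior mean = 0.2252

Σ times = 31.5. Posterior: Gamma(shape = 2.1+7 = 9.1, rate = 8.9+31.5 = 40.4).
Mode = (α−1)/β = 8.1/40.4 = 0.2005.
Mean = α/β = 9.1/40.4 = 0.2252.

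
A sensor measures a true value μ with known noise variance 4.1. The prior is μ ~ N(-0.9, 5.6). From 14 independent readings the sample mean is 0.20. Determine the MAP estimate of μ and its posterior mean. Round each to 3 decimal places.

μ_MAP = 0.145, E[μ|data] = 0.145

Posterior for μ is Normal. Precision-weighted mean: (1/5.6·-0.9 + 14/4.1·0.20) / (1/5.6 + 14/4.1) = 0.145.
A Normal posterior is symmetric, so mode = mean.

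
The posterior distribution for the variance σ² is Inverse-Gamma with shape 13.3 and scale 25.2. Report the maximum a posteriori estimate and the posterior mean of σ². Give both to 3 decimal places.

σ²_MAP = 1.762, E[σ²|data] = 2.049

Mode = β/(α+1) = 25.2/14.3 = 1.762.
Mean = β/(α−1) = 25.2/12.3 = 2.049.
The posterior is right-skewed, so the mean exceeds the mode.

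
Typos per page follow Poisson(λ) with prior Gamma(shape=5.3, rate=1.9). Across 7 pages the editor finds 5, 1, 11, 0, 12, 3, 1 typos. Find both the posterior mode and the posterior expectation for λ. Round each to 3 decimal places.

MAP = 4.191; posterior mean = 4.303

Σ counts = 33. Posterior: Gamma(shape = 5.3+33 = 38.3, rate = 1.9+7 = 8.9).
Mode = (α−1)/β = 37.3/8.9 = 4.191.
Mean = α/β = 38.3/8.9 = 4.303.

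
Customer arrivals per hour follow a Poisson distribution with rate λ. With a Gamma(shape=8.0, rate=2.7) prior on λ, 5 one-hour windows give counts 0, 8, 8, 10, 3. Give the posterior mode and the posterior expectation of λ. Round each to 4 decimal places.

Σ counts = 29. Posterior: Gamma(shape = 8.0+29 = 37.0, rate = 2.7+5 = 7.7).
Mode = (α−1)/β = 36.0/7.7 = 4.6753.
Mean = α/β = 37.0/7.7 = 4.8052.

MAP: 4.6753. Posterior mean: 4.8052.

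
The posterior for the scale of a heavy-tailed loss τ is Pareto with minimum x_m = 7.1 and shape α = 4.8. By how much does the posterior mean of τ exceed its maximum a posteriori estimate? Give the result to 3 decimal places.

1.868

The Pareto density is strictly decreasing on [x_m, ∞), so the mode is x_m = 7.100.
Mean = α·x_m/(α−1) = 4.8·7.1/3.8 = 8.968.
Difference = 8.968 − 7.100 = 1.868.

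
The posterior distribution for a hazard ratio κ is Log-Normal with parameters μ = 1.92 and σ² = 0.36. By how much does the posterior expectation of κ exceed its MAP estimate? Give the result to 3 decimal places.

Mode = exp(μ − σ²) = exp(1.56) = 4.759.
Mean = exp(μ + σ²/2) = exp(2.100) = 8.166.
Difference = 8.166 − 4.759 = 3.407.

3.407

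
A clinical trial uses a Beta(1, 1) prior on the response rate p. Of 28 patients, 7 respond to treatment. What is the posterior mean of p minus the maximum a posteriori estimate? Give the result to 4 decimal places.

Posterior: Beta(1+7, 1+21) = Beta(8, 22).
Mode = (8−1)/(8+22−2) = 7/28 = 0.2500.
With a flat prior the MAP equals the MLE, 7/28.
Mean = 8/(8+22) = 8/30 = 0.2667.
Difference = 0.2667 − 0.2500 = 0.0167.
Mean > mode: the posterior has a right tail.

0.0167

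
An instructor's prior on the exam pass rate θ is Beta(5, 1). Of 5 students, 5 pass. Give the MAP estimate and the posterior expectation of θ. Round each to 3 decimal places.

Posterior: Beta(5+5, 1+0) = Beta(10, 1).
Since β = 1 ≤ 1 and α > 1, the Beta density is monotone increasing on [0,1]; the mode is at 1.
Mean = 10/(10+1) = 0.909.

MAP = 1.000; posterior mean = 0.909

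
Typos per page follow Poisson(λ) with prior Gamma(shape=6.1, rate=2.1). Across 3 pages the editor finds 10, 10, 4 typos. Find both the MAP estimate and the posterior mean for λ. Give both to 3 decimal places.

Σ counts = 24. Posterior: Gamma(shape = 6.1+24 = 30.1, rate = 2.1+3 = 5.1).
Mode = (α−1)/β = 29.1/5.1 = 5.706.
Mean = α/β = 30.1/5.1 = 5.902.

λ_MAP = 5.706, E[λ|data] = 5.902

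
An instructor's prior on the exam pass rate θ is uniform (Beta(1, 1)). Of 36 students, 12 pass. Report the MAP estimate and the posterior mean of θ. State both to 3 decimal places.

Posterior: Beta(1+12, 1+24) = Beta(13, 25).
Mode = (13−1)/(13+25−2) = 12/36 = 0.333.
Mean = 13/(13+25) = 13/38 = 0.342.

MAP = 0.333, posterior mean = 0.342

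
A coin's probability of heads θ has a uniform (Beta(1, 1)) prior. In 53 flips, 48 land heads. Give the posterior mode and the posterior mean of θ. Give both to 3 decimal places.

Posterior: Beta(1+48, 1+5) = Beta(49, 6).
Mode = (49−1)/(49+6−2) = 48/53 = 0.906.
Mean = 49/(49+6) = 49/55 = 0.891.
Mode > mean: the posterior has a left tail.

posterior mode = 0.906, posterior mean = 0.891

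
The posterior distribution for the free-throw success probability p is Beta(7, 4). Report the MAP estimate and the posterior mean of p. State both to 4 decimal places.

MAP: 0.6667. Posterior mean: 0.6364.

Mode = (7−1)/(7+4−2) = 6/9 = 0.6667.
Mean = 7/(7+4) = 7/11 = 0.6364.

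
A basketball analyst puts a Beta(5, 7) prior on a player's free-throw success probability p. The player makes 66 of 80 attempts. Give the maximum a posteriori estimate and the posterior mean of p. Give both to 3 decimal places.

MAP = 0.778, posterior mean = 0.772

Posterior: Beta(5+66, 7+14) = Beta(71, 21).
Mode = (71−1)/(71+21−2) = 70/90 = 0.778.
Mean = 71/(71+21) = 71/92 = 0.772.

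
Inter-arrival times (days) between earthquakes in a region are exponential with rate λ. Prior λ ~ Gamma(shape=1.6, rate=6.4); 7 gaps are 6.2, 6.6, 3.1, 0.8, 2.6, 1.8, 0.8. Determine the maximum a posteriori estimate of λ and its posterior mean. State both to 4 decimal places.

MAP = 0.2686; posterior mean = 0.3039

Σ times = 21.9. Posterior: Gamma(shape = 1.6+7 = 8.6, rate = 6.4+21.9 = 28.3).
Mode = (α−1)/β = 7.6/28.3 = 0.2686.
Mean = α/β = 8.6/28.3 = 0.3039.
The mean is pulled above the mode by the posterior's right skew.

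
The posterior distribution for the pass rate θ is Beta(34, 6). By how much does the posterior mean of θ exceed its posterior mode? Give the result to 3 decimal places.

-0.018

Mode = (34−1)/(34+6−2) = 33/38 = 0.868.
Mean = 34/(34+6) = 34/40 = 0.850.
Difference = 0.850 − 0.868 = -0.018.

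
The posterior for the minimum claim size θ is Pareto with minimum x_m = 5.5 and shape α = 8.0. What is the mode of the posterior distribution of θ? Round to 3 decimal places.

The Pareto density is strictly decreasing on [x_m, ∞), so the mode is x_m = 5.500.
Mean = α·x_m/(α−1) = 8.0·5.5/7.0 = 6.286.
This is the posterior mode — the MAP estimate.

5.500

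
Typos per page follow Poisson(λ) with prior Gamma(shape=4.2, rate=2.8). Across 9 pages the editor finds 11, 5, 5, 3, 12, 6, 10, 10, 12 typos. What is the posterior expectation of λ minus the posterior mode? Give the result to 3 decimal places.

0.085

Σ counts = 74. Posterior: Gamma(shape = 4.2+74 = 78.2, rate = 2.8+9 = 11.8).
Mode = (α−1)/β = 77.2/11.8 = 6.542.
Mean = α/β = 78.2/11.8 = 6.627.
Difference = 6.627 − 6.542 = 0.085.
Mean > mode: the posterior has a right tail.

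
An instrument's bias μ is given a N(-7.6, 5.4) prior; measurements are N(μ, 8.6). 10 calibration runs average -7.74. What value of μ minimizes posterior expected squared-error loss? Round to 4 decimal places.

-7.7208

Posterior for μ is Normal. Precision-weighted mean: (1/5.4·-7.6 + 10/8.6·-7.74) / (1/5.4 + 10/8.6) = -7.7208.
A Normal posterior is symmetric, so mode = mean.
Squared-error loss ⇒ the optimal estimator is the posterior mean.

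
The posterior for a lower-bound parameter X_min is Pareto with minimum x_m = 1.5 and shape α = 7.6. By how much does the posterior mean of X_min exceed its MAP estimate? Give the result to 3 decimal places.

0.227

The Pareto density is strictly decreasing on [x_m, ∞), so the mode is x_m = 1.500.
Mean = α·x_m/(α−1) = 7.6·1.5/6.6 = 1.727.
Difference = 1.727 − 1.500 = 0.227.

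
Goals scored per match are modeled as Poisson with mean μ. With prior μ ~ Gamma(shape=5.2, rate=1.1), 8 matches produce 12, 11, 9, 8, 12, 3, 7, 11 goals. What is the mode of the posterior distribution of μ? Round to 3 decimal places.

Σ counts = 73. Posterior: Gamma(shape = 5.2+73 = 78.2, rate = 1.1+8 = 9.1).
Mode = (α−1)/β = 77.2/9.1 = 8.484.
Mean = α/β = 78.2/9.1 = 8.593.
This is the posterior mode — the MAP estimate.

8.484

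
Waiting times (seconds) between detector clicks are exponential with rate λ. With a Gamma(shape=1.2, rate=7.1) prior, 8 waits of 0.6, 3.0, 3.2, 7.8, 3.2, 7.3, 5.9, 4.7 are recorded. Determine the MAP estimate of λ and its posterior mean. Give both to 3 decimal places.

Σ times = 35.7. Posterior: Gamma(shape = 1.2+8 = 9.2, rate = 7.1+35.7 = 42.8).
Mode = (α−1)/β = 8.2/42.8 = 0.192.
Mean = α/β = 9.2/42.8 = 0.215.
Mean > mode: the posterior has a right tail.

MAP estimate = 0.192, posterior mean = 0.215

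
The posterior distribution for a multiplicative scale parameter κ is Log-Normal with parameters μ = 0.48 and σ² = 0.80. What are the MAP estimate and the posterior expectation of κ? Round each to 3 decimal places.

Mode = exp(μ − σ²) = exp(-0.32) = 0.726.
Mean = exp(μ + σ²/2) = exp(0.880) = 2.411.
The posterior is right-skewed, so the mean exceeds the mode.

MAP = 0.726; posterior mean = 2.411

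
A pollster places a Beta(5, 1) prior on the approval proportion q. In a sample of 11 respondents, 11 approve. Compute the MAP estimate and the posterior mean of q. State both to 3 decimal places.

Posterior: Beta(5+11, 1+0) = Beta(16, 1).
Since β = 1 ≤ 1 and α > 1, the Beta density is monotone increasing on [0,1]; the mode is at 1.
Mean = 16/(16+1) = 0.941.

MAP estimate = 1.000, posterior mean = 0.941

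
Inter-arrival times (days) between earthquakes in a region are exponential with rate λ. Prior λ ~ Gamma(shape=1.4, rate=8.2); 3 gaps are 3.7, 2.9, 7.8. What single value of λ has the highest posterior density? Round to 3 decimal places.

0.150

Σ times = 14.4. Posterior: Gamma(shape = 1.4+3 = 4.4, rate = 8.2+14.4 = 22.6).
Mode = (α−1)/β = 3.4/22.6 = 0.150.
Mean = α/β = 4.4/22.6 = 0.195.
This is the posterior mode — the MAP estimate.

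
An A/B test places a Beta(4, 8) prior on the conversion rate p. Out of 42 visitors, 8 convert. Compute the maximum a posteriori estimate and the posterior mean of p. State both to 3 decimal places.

maximum a posteriori estimate = 0.212, posterior mean = 0.222

Posterior: Beta(4+8, 8+34) = Beta(12, 42).
Mode = (12−1)/(12+42−2) = 11/52 = 0.212.
Mean = 12/(12+42) = 12/54 = 0.222.
The posterior is right-skewed, so the mean exceeds the mode.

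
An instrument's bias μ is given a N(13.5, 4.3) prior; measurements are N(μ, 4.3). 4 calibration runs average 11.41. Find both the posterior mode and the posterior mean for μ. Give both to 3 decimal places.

Posterior for μ is Normal. Precision-weighted mean: (1/4.3·13.5 + 4/4.3·11.41) / (1/4.3 + 4/4.3) = 11.828.
A Normal posterior is symmetric, so mode = mean.

μ_MAP = 11.828, E[μ|data] = 11.828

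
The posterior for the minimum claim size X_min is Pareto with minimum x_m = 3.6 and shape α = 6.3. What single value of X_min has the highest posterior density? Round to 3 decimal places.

The Pareto density is strictly decreasing on [x_m, ∞), so the mode is x_m = 3.600.
Mean = α·x_m/(α−1) = 6.3·3.6/5.3 = 4.279.
This is the posterior mode — the MAP estimate.

3.600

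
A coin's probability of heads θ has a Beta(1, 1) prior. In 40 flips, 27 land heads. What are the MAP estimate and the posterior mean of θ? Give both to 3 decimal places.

Posterior: Beta(1+27, 1+13) = Beta(28, 14).
Mode = (28−1)/(28+14−2) = 27/40 = 0.675.
With a flat prior the MAP equals the MLE, 27/40.
Mean = 28/(28+14) = 28/42 = 0.667.
The mean is pulled below the mode by the posterior's left skew.

MAP = 0.675; posterior mean = 0.667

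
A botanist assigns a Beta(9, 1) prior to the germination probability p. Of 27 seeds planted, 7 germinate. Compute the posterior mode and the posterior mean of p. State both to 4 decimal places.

MAP = 0.4286, posterior mean = 0.4324

Posterior: Beta(9+7, 1+20) = Beta(16, 21).
Mode = (16−1)/(16+21−2) = 15/35 = 0.4286.
Mean = 16/(16+21) = 16/37 = 0.4324.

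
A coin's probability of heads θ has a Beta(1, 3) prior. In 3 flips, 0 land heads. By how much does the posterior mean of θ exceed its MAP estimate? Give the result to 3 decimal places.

0.143

Posterior: Beta(1+0, 3+3) = Beta(1, 6).
Since α = 1 ≤ 1 and β > 1, the Beta density is monotone decreasing on [0,1]; the mode is at 0.
Mean = 1/(1+6) = 0.143.
Difference = 0.143 − 0.000 = 0.143.
The mean is pulled above the mode by the posterior's right skew.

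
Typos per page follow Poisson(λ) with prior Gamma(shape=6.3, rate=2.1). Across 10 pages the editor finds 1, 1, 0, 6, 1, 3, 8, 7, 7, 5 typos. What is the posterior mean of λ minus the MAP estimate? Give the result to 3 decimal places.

Σ counts = 39. Posterior: Gamma(shape = 6.3+39 = 45.3, rate = 2.1+10 = 12.1).
Mode = (α−1)/β = 44.3/12.1 = 3.661.
Mean = α/β = 45.3/12.1 = 3.744.
Difference = 3.744 − 3.661 = 0.083.

0.083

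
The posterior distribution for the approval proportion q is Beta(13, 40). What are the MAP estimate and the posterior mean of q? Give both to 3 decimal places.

MAP: 0.235. Posterior mean: 0.245.

Mode = (13−1)/(13+40−2) = 12/51 = 0.235.
Mean = 13/(13+40) = 13/53 = 0.245.
Right-skewed posterior ⇒ mode < mean.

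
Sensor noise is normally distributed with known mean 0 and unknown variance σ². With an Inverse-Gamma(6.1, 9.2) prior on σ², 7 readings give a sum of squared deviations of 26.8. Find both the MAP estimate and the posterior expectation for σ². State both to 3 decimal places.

σ²_MAP = 2.132, E[σ²|data] = 2.628

Posterior: Inverse-Gamma(shape = 6.1+7/2 = 9.6, scale = 9.2+26.8/2 = 22.6).
Mode = β/(α+1) = 22.6/10.6 = 2.132.
Mean = β/(α−1) = 22.6/8.6 = 2.628.
The mean is pulled above the mode by the posterior's right skew.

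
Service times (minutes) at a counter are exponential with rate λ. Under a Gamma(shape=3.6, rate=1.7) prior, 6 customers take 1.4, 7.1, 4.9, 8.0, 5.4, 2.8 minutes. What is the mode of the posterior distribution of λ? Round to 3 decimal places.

Σ times = 29.6. Posterior: Gamma(shape = 3.6+6 = 9.6, rate = 1.7+29.6 = 31.3).
Mode = (α−1)/β = 8.6/31.3 = 0.275.
Mean = α/β = 9.6/31.3 = 0.307.
This is the posterior mode — the MAP estimate.

0.275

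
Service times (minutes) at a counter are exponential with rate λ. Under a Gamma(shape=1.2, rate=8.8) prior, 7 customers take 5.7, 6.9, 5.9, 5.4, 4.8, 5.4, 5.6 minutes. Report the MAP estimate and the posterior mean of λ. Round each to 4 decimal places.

MAP estimate = 0.1485, posterior mean = 0.1691

Σ times = 39.7. Posterior: Gamma(shape = 1.2+7 = 8.2, rate = 8.8+39.7 = 48.5).
Mode = (α−1)/β = 7.2/48.5 = 0.1485.
Mean = α/β = 8.2/48.5 = 0.1691.
Right-skewed posterior ⇒ mode < mean.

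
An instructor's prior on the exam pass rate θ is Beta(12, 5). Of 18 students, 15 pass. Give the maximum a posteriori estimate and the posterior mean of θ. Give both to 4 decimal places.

Posterior: Beta(12+15, 5+3) = Beta(27, 8).
Mode = (27−1)/(27+8−2) = 26/33 = 0.7879.
Mean = 27/(27+8) = 27/35 = 0.7714.
The mean is pulled below the mode by the posterior's left skew.

MAP = 0.7879; posterior mean = 0.7714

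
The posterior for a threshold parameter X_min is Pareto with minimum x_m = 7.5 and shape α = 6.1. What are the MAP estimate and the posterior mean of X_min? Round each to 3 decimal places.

The Pareto density is strictly decreasing on [x_m, ∞), so the mode is x_m = 7.500.
Mean = α·x_m/(α−1) = 6.1·7.5/5.1 = 8.971.
The posterior is right-skewed, so the mean exceeds the mode.

MAP estimate = 7.500, posterior mean = 8.971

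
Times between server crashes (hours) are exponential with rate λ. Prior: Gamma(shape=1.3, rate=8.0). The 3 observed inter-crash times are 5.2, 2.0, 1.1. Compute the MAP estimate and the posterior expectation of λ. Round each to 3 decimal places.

λ_MAP = 0.202, E[λ|data] = 0.264

Σ times = 8.3. Posterior: Gamma(shape = 1.3+3 = 4.3, rate = 8.0+8.3 = 16.3).
Mode = (α−1)/β = 3.3/16.3 = 0.202.
Mean = α/β = 4.3/16.3 = 0.264.
The posterior is right-skewed, so the mean exceeds the mode.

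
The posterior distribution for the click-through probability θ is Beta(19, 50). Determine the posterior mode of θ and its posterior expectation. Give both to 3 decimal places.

Mode = (19−1)/(19+50−2) = 18/67 = 0.269.
Mean = 19/(19+50) = 19/69 = 0.275.

θ_MAP = 0.269, E[θ|data] = 0.275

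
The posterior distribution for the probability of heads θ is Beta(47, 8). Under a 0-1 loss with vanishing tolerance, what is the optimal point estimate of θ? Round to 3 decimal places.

0.868

Mode = (47−1)/(47+8−2) = 46/53 = 0.868.
Mean = 47/(47+8) = 47/55 = 0.855.
This is the posterior mode — the MAP estimate.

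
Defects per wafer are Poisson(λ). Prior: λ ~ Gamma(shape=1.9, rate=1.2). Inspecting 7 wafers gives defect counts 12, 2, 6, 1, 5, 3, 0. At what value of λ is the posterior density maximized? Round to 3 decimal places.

3.646

Σ counts = 29. Posterior: Gamma(shape = 1.9+29 = 30.9, rate = 1.2+7 = 8.2).
Mode = (α−1)/β = 29.9/8.2 = 3.646.
Mean = α/β = 30.9/8.2 = 3.768.
This is the posterior mode — the MAP estimate.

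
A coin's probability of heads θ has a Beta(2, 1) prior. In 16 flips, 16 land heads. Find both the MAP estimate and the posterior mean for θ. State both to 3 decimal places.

Posterior: Beta(2+16, 1+0) = Beta(18, 1).
Since β = 1 ≤ 1 and α > 1, the Beta density is monotone increasing on [0,1]; the mode is at 1.
Mean = 18/(18+1) = 0.947.

θ_MAP = 1.000, E[θ|data] = 0.947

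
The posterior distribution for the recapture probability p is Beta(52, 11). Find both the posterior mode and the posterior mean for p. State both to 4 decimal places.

Mode = (52−1)/(52+11−2) = 51/61 = 0.8361.
Mean = 52/(52+11) = 52/63 = 0.8254.

MAP = 0.8361; posterior mean = 0.8254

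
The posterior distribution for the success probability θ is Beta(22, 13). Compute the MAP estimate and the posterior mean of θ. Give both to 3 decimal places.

θ_MAP = 0.636, E[θ|data] = 0.629

Mode = (22−1)/(22+13−2) = 21/33 = 0.636.
Mean = 22/(22+13) = 22/35 = 0.629.
The posterior is left-skewed, so the mode exceeds the mean.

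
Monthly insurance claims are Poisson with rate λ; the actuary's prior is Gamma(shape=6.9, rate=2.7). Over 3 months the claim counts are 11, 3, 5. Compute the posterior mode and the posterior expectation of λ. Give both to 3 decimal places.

Σ counts = 19. Posterior: Gamma(shape = 6.9+19 = 25.9, rate = 2.7+3 = 5.7).
Mode = (α−1)/β = 24.9/5.7 = 4.368.
Mean = α/β = 25.9/5.7 = 4.544.
Right-skewed posterior ⇒ mode < mean.

MAP = 4.368; posterior mean = 4.544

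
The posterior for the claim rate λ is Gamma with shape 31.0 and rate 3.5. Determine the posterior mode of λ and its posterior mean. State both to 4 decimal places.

posterior mode = 8.5714, posterior mean = 8.8571

Mode = (α−1)/β = 30.0/3.5 = 8.5714.
Mean = α/β = 31.0/3.5 = 8.8571.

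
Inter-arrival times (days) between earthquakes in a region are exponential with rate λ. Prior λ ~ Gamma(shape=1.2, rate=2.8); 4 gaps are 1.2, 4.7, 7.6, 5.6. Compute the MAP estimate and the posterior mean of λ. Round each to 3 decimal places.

MAP: 0.192. Posterior mean: 0.237.

Σ times = 19.1. Posterior: Gamma(shape = 1.2+4 = 5.2, rate = 2.8+19.1 = 21.9).
Mode = (α−1)/β = 4.2/21.9 = 0.192.
Mean = α/β = 5.2/21.9 = 0.237.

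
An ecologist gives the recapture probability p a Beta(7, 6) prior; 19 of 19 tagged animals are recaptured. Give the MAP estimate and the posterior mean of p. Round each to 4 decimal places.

MAP: 0.8333. Posterior mean: 0.8125.

Posterior: Beta(7+19, 6+0) = Beta(26, 6).
Mode = (26−1)/(26+6−2) = 25/30 = 0.8333.
Mean = 26/(26+6) = 26/32 = 0.8125.
The posterior is left-skewed, so the mode exceeds the mean.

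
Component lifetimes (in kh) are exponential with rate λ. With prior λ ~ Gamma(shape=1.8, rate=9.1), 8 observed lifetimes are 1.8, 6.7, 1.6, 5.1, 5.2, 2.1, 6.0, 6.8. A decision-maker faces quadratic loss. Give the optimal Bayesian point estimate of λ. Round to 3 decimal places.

0.221

Σ times = 35.3. Posterior: Gamma(shape = 1.8+8 = 9.8, rate = 9.1+35.3 = 44.4).
Mode = (α−1)/β = 8.8/44.4 = 0.198.
Mean = α/β = 9.8/44.4 = 0.221.
Quadratic loss ⇒ the optimal estimator is the posterior mean.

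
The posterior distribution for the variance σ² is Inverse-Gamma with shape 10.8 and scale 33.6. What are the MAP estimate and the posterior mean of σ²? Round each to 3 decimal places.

MAP: 2.847. Posterior mean: 3.429.

Mode = β/(α+1) = 33.6/11.8 = 2.847.
Mean = β/(α−1) = 33.6/9.8 = 3.429.
Right-skewed posterior ⇒ mode < mean.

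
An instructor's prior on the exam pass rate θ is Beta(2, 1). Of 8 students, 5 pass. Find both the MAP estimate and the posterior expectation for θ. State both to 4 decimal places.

Posterior: Beta(2+5, 1+3) = Beta(7, 4).
Mode = (7−1)/(7+4−2) = 6/9 = 0.6667.
Mean = 7/(7+4) = 7/11 = 0.6364.

θ_MAP = 0.6667, E[θ|data] = 0.6364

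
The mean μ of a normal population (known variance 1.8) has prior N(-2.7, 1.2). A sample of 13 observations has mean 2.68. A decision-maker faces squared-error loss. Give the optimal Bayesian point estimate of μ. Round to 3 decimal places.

Posterior for μ is Normal. Precision-weighted mean: (1/1.2·-2.7 + 13/1.8·2.68) / (1/1.2 + 13/1.8) = 2.123.
A Normal posterior is symmetric, so mode = mean.
Squared-error loss ⇒ the optimal estimator is the posterior mean.

2.123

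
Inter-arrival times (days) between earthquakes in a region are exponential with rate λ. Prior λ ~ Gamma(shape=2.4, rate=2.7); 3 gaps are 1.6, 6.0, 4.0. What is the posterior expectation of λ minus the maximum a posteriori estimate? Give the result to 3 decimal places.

0.070

Σ times = 11.6. Posterior: Gamma(shape = 2.4+3 = 5.4, rate = 2.7+11.6 = 14.3).
Mode = (α−1)/β = 4.4/14.3 = 0.308.
Mean = α/β = 5.4/14.3 = 0.378.
Difference = 0.378 − 0.308 = 0.070.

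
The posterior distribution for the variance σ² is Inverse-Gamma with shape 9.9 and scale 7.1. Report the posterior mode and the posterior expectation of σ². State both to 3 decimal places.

posterior mode = 0.651, posterior expectation = 0.798

Mode = β/(α+1) = 7.1/10.9 = 0.651.
Mean = β/(α−1) = 7.1/8.9 = 0.798.
The posterior is right-skewed, so the mean exceeds the mode.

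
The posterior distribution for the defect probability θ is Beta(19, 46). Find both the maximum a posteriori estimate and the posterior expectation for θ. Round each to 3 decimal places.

θ_MAP = 0.286, E[θ|data] = 0.292

Mode = (19−1)/(19+46−2) = 18/63 = 0.286.
Mean = 19/(19+46) = 19/65 = 0.292.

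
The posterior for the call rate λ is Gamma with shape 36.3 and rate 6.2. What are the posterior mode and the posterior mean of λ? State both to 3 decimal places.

Mode = (α−1)/β = 35.3/6.2 = 5.694.
Mean = α/β = 36.3/6.2 = 5.855.

MAP = 5.694, posterior mean = 5.855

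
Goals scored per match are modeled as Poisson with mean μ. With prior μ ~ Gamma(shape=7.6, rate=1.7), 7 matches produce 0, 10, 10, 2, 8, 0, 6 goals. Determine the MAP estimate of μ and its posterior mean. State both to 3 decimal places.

μ_MAP = 4.897, E[μ|data] = 5.011

Σ counts = 36. Posterior: Gamma(shape = 7.6+36 = 43.6, rate = 1.7+7 = 8.7).
Mode = (α−1)/β = 42.6/8.7 = 4.897.
Mean = α/β = 43.6/8.7 = 5.011.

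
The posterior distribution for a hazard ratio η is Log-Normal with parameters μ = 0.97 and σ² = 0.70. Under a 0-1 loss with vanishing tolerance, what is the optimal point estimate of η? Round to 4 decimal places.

1.3100

Mode = exp(μ − σ²) = exp(0.27) = 1.3100.
Mean = exp(μ + σ²/2) = exp(1.320) = 3.7434.
This is the posterior mode — the MAP estimate.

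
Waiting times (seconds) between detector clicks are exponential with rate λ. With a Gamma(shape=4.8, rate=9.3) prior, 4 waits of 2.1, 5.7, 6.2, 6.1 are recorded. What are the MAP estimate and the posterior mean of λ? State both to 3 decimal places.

Σ times = 20.1. Posterior: Gamma(shape = 4.8+4 = 8.8, rate = 9.3+20.1 = 29.4).
Mode = (α−1)/β = 7.8/29.4 = 0.265.
Mean = α/β = 8.8/29.4 = 0.299.
Right-skewed posterior ⇒ mode < mean.

λ_MAP = 0.265, E[λ|data] = 0.299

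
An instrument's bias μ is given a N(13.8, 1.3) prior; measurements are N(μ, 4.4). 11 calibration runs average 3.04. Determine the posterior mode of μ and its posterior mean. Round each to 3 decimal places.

posterior mode = 5.572, posterior mean = 5.572

Posterior for μ is Normal. Precision-weighted mean: (1/1.3·13.8 + 11/4.4·3.04) / (1/1.3 + 11/4.4) = 5.572.
A Normal posterior is symmetric, so mode = mean.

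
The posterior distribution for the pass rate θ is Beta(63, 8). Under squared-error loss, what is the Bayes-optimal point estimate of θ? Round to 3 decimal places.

Mode = (63−1)/(63+8−2) = 62/69 = 0.899.
Mean = 63/(63+8) = 63/71 = 0.887.
Squared-error loss ⇒ the optimal estimator is the posterior mean.

0.887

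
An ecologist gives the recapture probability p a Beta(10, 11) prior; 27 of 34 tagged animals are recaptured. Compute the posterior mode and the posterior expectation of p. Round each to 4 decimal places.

MAP = 0.6792; posterior mean = 0.6727

Posterior: Beta(10+27, 11+7) = Beta(37, 18).
Mode = (37−1)/(37+18−2) = 36/53 = 0.6792.
Mean = 37/(37+18) = 37/55 = 0.6727.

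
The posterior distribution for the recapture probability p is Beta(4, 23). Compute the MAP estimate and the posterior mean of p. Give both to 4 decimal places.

Mode = (4−1)/(4+23−2) = 3/25 = 0.1200.
Mean = 4/(4+23) = 4/27 = 0.1481.

MAP = 0.1200; posterior mean = 0.1481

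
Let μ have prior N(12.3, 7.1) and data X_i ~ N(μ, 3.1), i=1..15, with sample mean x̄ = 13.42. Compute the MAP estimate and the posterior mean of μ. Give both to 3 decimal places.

Posterior for μ is Normal. Precision-weighted mean: (1/7.1·12.3 + 15/3.1·13.42) / (1/7.1 + 15/3.1) = 13.388.
A Normal posterior is symmetric, so mode = mean.

MAP = 13.388; posterior mean = 13.388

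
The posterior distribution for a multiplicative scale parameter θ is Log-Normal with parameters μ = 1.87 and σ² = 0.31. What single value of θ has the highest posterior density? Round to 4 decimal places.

Mode = exp(μ − σ²) = exp(1.56) = 4.7588.
Mean = exp(μ + σ²/2) = exp(2.025) = 7.5761.
This is the posterior mode — the MAP estimate.

4.7588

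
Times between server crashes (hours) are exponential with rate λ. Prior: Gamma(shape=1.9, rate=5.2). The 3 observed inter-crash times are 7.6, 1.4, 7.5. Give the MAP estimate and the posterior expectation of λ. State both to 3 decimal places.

λ_MAP = 0.180, E[λ|data] = 0.226

Σ times = 16.5. Posterior: Gamma(shape = 1.9+3 = 4.9, rate = 5.2+16.5 = 21.7).
Mode = (α−1)/β = 3.9/21.7 = 0.180.
Mean = α/β = 4.9/21.7 = 0.226.
Right-skewed posterior ⇒ mode < mean.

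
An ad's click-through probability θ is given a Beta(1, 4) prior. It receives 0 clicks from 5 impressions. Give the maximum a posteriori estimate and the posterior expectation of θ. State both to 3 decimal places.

Posterior: Beta(1+0, 4+5) = Beta(1, 9).
Since α = 1 ≤ 1 and β > 1, the Beta density is monotone decreasing on [0,1]; the mode is at 0.
Mean = 1/(1+9) = 0.100.
The posterior is right-skewed, so the mean exceeds the mode.

maximum a posteriori estimate = 0.000, posterior expectation = 0.100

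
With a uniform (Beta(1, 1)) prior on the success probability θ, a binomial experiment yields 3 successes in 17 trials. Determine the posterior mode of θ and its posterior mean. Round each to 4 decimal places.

Posterior: Beta(1+3, 1+14) = Beta(4, 15).
Mode = (4−1)/(4+15−2) = 3/17 = 0.1765.
With a flat prior the MAP equals the MLE, 3/17.
Mean = 4/(4+15) = 4/19 = 0.2105.

MAP = 0.1765; posterior mean = 0.2105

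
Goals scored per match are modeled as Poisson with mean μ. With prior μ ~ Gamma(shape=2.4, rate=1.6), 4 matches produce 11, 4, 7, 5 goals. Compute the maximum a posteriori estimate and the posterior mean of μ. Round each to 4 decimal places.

Σ counts = 27. Posterior: Gamma(shape = 2.4+27 = 29.4, rate = 1.6+4 = 5.6).
Mode = (α−1)/β = 28.4/5.6 = 5.0714.
Mean = α/β = 29.4/5.6 = 5.2500.
The posterior is right-skewed, so the mean exceeds the mode.

MAP = 5.0714; posterior mean = 5.2500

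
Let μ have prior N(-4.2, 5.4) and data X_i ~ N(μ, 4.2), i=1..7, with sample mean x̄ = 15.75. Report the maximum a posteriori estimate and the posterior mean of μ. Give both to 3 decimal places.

Posterior for μ is Normal. Precision-weighted mean: (1/5.4·-4.2 + 7/4.2·15.75) / (1/5.4 + 7/4.2) = 13.755.
A Normal posterior is symmetric, so mode = mean.

MAP = 13.755; posterior mean = 13.755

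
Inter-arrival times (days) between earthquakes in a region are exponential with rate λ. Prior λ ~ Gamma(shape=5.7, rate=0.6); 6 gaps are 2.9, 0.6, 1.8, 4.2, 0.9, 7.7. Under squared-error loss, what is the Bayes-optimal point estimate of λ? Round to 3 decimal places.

0.626

Σ times = 18.1. Posterior: Gamma(shape = 5.7+6 = 11.7, rate = 0.6+18.1 = 18.7).
Mode = (α−1)/β = 10.7/18.7 = 0.572.
Mean = α/β = 11.7/18.7 = 0.626.
Squared-error loss ⇒ the optimal estimator is the posterior mean.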